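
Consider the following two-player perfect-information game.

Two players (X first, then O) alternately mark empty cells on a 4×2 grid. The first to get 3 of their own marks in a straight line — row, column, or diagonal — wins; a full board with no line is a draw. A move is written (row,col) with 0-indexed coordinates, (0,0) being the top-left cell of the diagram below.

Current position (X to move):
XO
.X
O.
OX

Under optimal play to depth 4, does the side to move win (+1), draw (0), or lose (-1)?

value(XO/.X/O./OX, X) = +1

p1 X@[XO/.X/O./OX]: (1,0)[XO/XX/O./OX]+0 (2,1)[XO/.X/OX/OX]+1*
p2 O@[XO/.X/OX/OX] terminal -1; root [XO/.X/O./OX] d4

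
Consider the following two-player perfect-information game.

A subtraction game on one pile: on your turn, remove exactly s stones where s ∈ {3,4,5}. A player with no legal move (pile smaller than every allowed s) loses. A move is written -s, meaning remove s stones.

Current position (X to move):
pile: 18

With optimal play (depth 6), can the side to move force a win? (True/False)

X winning at [18]: False

[18] X move#1: -3:-1/15*, -4:-1/14, -5:-1/13
[15] O move#2: -3:-1/12, -4:-1/11, -5:+1/10*
[10] X move#3: -3:-1/7*, -4:-1/6, -5:-1/5
[7] O move#4: -3:-1/4, -4:-1/3, -5:+1/2*
[2] end (terminal -1, X#5); searched 18 to 6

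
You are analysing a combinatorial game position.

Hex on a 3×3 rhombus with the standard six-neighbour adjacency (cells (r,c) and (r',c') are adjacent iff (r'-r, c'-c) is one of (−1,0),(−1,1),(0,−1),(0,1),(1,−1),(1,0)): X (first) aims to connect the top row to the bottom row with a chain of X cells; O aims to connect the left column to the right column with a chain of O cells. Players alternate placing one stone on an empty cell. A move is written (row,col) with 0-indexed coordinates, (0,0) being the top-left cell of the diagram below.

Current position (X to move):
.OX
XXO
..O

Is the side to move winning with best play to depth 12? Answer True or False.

[.OX/XXO/..O] X move#1: (0,0):+1/XOX/XXO/..O*, (2,0):+1/.OX/XXO/X.O, (2,1):+1/.OX/XXO/.XO
[XOX/XXO/..O] O move#2: (2,0):-1/XOX/XXO/O.O*, (2,1):-1/XOX/XXO/.OO
[XOX/XXO/O.O] X move#3: (2,1):+1/XOX/XXO/OXO*
[XOX/XXO/OXO] end (terminal -1, O#4); searched .OX/XXO/..O to 12

X winning at [.OX/XXO/..O]: True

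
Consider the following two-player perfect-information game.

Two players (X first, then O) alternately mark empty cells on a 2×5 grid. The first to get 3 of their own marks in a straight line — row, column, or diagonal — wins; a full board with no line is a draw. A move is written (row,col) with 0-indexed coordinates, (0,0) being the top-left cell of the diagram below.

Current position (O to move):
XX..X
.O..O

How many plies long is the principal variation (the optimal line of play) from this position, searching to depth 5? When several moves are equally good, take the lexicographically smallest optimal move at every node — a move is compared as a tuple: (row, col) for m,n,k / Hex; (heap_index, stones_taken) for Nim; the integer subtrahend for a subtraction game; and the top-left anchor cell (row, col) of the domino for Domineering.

p1 O@[XX..X/.O..O]: (0,2)[XXO.X/.O..O]+0* (0,3)[XX.OX/.O..O]-1 (1,0)[XX..X/OO..O]-1 (1,2)[XX..X/.OO.O]-1 (1,3)[XX..X/.O.OO]-1
p2 X@[XXO.X/.O..O]: (0,3)[XXOXX/.O..O]-1 (1,0)[XXO.X/XO..O]+0* (1,2)[XXO.X/.OX.O]+0 (1,3)[XXO.X/.O.XO]+0
p3 O@[XXO.X/XO..O]: (0,3)[XXOOX/XO..O]+0* (1,2)[XXO.X/XOO.O]+0 (1,3)[XXO.X/XO.OO]+0
p4 X@[XXOOX/XO..O]: (1,2)[XXOOX/XOX.O]+0* (1,3)[XXOOX/XO.XO]+0
p5 O@[XXOOX/XOX.O]: (1,3)[XXOOX/XOXOO]+0*
p6 X@[XXOOX/XOXOO] terminal +0; root [XX..X/.O..O] d5

PV length from [XX..X/.O..O]: 5 plies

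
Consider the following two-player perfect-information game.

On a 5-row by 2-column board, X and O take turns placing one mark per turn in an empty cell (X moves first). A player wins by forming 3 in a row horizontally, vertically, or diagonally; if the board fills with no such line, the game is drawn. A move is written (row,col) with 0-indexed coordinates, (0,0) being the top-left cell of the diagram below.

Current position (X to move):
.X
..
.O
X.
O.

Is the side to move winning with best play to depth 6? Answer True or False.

X winning at [.X/../.O/X./O.]: False

p1 X@[.X/../.O/X./O.]: (0,0)[XX/../.O/X./O.]-1 (1,0)[.X/X./.O/X./O.]+0* (1,1)[.X/.X/.O/X./O.]+0 (2,0)[.X/../XO/X./O.]+0 (3,1)[.X/../.O/XX/O.]+0 (4,1)[.X/../.O/X./OX]+0
p2 O@[.X/X./.O/X./O.]: (0,0)[OX/X./.O/X./O.]-1 (1,1)[.X/XO/.O/X./O.]-1 (2,0)[.X/X./OO/X./O.]+0* (3,1)[.X/X./.O/XO/O.]-1 (4,1)[.X/X./.O/X./OO]-1
p3 X@[.X/X./OO/X./O.]: (0,0)[XX/X./OO/X./O.]-1 (1,1)[.X/XX/OO/X./O.]+0* (3,1)[.X/X./OO/XX/O.]+0 (4,1)[.X/X./OO/X./OX]+0
p4 O@[.X/XX/OO/X./O.]: (0,0)[OX/XX/OO/X./O.]+0* (3,1)[.X/XX/OO/XO/O.]+0 (4,1)[.X/XX/OO/X./OO]+0
p5 X@[OX/XX/OO/X./O.]: (3,1)[OX/XX/OO/XX/O.]+0* (4,1)[OX/XX/OO/X./OX]+0
p6 O@[OX/XX/OO/XX/O.]: (4,1)[OX/XX/OO/XX/OO]+0*
p7 X@[OX/XX/OO/XX/OO] terminal +0; root [.X/../.O/X./O.] d6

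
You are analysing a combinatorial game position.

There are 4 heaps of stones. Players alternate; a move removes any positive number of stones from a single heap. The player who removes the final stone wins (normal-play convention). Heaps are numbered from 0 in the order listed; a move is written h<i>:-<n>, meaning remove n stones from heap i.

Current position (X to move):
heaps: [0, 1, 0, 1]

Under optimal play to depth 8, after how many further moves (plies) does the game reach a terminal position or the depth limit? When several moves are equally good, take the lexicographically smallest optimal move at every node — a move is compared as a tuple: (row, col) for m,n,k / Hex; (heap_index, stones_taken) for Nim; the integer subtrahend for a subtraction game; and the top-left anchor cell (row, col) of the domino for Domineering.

ply 1, X at (0,1,0,1) | h1:-1=-1→(0,0,0,1)*; h3:-1=-1→(0,1,0,0)
ply 2, O at (0,0,0,1) | h3:-1=+1→(0,0,0,0)*
ply 3: (0,0,0,0) is terminal -1 (X); from (0,1,0,1) depth 8

PV length from [(0,1,0,1)]: 2 plies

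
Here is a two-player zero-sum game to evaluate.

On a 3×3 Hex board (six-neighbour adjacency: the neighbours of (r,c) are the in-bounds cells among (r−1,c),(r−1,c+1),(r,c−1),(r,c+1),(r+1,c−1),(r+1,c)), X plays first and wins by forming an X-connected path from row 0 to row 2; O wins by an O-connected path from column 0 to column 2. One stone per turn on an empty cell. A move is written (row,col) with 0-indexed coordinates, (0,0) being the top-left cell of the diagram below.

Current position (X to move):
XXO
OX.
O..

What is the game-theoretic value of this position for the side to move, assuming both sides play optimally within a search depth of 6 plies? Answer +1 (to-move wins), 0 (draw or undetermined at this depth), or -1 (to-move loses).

value(XXO/OX./O.., X) = +1

ply 1, X at XXO/OX./O.. | (1,2)=+1→XXO/OXX/O..*; (2,1)=+1→XXO/OX./OX.; (2,2)=+1→XXO/OX./O.X
ply 2, O at XXO/OXX/O.. | (2,1)=-1→XXO/OXX/OO.*; (2,2)=-1→XXO/OXX/O.O
ply 3, X at XXO/OXX/OO. | (2,2)=+1→XXO/OXX/OOX*
ply 4: XXO/OXX/OOX is terminal -1 (O); from XXO/OX./O.. depth 6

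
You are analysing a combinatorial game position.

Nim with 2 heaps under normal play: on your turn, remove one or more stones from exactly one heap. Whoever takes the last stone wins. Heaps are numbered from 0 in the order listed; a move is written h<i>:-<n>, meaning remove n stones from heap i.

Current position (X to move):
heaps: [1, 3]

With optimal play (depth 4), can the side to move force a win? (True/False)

X winning at [(1,3)]: True

ply 1, X at (1,3) | h0:-1=-1→(0,3); h1:-1=-1→(1,2); h1:-2=+1→(1,1)*; h1:-3=-1→(1,0)
ply 2, O at (1,1) | h0:-1=-1→(0,1)*; h1:-1=-1→(1,0)
ply 3, X at (0,1) | h1:-1=+1→(0,0)*
ply 4: (0,0) is terminal -1 (O); from (1,3) depth 4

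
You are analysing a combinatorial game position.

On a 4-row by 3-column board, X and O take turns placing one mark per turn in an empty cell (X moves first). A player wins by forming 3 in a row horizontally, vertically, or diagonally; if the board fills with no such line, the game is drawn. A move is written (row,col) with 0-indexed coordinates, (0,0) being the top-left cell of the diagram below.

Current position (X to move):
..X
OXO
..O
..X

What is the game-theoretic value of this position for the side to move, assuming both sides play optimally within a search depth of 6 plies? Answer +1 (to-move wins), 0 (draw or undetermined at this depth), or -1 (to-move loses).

ply 1, X at ..X/OXO/..O/..X | (0,0)=+1→X.X/OXO/..O/..X*; (0,1)=+1→.XX/OXO/..O/..X; (2,0)=+1→..X/OXO/X.O/..X; (2,1)=+1→..X/OXO/.XO/..X; (3,0)=+1→..X/OXO/..O/X.X; (3,1)=+1→..X/OXO/..O/.XX
ply 2, O at X.X/OXO/..O/..X | (0,1)=-1→XOX/OXO/..O/..X*; (2,0)=-1→X.X/OXO/O.O/..X; (2,1)=-1→X.X/OXO/.OO/..X; (3,0)=-1→X.X/OXO/..O/O.X; (3,1)=-1→X.X/OXO/..O/.OX
ply 3, X at XOX/OXO/..O/..X | (2,0)=+1→XOX/OXO/X.O/..X*; (2,1)=+1→XOX/OXO/.XO/..X; (3,0)=+1→XOX/OXO/..O/X.X; (3,1)=+1→XOX/OXO/..O/.XX
ply 4: XOX/OXO/X.O/..X is terminal -1 (O); from ..X/OXO/..O/..X depth 6

value(..X/OXO/..O/..X, X) = +1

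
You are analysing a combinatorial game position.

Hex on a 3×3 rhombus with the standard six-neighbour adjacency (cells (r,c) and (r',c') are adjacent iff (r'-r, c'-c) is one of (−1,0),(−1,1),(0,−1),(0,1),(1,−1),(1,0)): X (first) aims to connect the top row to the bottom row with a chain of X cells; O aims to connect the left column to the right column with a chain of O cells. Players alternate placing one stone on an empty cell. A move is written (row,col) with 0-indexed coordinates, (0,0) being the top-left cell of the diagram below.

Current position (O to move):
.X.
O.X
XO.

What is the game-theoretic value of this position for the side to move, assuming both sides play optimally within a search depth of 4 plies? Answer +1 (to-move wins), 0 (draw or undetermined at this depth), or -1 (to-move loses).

value(.X./O.X/XO., O) = +1

[.X./O.X/XO.] O move#1: (0,0):-1/OX./O.X/XO., (0,2):-1/.XO/O.X/XO., (1,1):+1/.X./OOX/XO.*, (2,2):-1/.X./O.X/XOO
[.X./OOX/XO.] X move#2: (0,0):-1/XX./OOX/XO.*, (0,2):-1/.XX/OOX/XO., (2,2):-1/.X./OOX/XOX
[XX./OOX/XO.] O move#3: (0,2):+1/XXO/OOX/XO.*, (2,2):+1/XX./OOX/XOO
[XXO/OOX/XO.] end (terminal -1, X#4); searched .X./O.X/XO. to 4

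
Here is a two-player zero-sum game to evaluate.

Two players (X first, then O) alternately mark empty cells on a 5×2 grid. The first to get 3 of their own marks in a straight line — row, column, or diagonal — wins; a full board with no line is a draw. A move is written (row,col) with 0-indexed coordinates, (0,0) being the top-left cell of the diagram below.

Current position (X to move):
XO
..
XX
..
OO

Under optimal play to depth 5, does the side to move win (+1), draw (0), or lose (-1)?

[XO/../XX/../OO] X move#1: (1,0):+1/XO/X./XX/../OO*, (1,1):+1/XO/.X/XX/../OO, (3,0):+0/XO/../XX/X./OO, (3,1):+1/XO/../XX/.X/OO
[XO/X./XX/../OO] end (terminal -1, O#2); searched XO/../XX/../OO to 5

value(XO/../XX/../OO, X) = +1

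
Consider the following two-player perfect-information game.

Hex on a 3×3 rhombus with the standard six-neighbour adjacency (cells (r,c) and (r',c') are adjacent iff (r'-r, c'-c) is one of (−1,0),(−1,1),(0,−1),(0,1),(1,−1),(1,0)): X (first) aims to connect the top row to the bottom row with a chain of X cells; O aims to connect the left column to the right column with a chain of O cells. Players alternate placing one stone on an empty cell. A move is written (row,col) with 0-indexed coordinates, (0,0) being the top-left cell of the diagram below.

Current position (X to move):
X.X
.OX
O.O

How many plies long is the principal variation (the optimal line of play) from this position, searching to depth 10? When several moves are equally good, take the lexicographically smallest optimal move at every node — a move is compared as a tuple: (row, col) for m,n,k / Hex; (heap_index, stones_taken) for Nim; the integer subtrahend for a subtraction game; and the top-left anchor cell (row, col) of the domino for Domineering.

PV length from [X.X/.OX/O.O]: 1 ply

ply 1, X at X.X/.OX/O.O | (0,1)=-1→XXX/.OX/O.O; (1,0)=-1→X.X/XOX/O.O; (2,1)=+1→X.X/.OX/OXO*
ply 2: X.X/.OX/OXO is terminal -1 (O); from X.X/.OX/O.O depth 10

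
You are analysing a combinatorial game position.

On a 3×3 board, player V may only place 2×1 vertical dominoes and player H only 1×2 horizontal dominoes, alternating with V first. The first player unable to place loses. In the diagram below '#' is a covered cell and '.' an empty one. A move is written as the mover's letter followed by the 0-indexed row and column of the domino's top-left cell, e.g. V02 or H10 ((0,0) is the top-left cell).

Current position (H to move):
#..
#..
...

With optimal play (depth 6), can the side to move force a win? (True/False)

H winning at [#../#../...]: True

[#../#../...] H move#1: H01:-1/###/#../..., H11:+1/#../###/...*, H20:-1/#../#../##., H21:-1/#../#../.##
[#../###/...] end (terminal -1, V#2); searched #../#../... to 6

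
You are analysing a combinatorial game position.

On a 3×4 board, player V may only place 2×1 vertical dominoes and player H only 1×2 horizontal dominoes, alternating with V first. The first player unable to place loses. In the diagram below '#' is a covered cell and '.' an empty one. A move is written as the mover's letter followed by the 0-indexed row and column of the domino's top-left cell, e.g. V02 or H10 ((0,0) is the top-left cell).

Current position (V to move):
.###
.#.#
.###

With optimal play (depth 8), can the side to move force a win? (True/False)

p1 V@[.###/.#.#/.###]: V00[####/##.#/.###]+1* V10[.###/##.#/####]+1
p2 H@[####/##.#/.###] terminal -1; root [.###/.#.#/.###] d8

V winning at [.###/.#.#/.###]: True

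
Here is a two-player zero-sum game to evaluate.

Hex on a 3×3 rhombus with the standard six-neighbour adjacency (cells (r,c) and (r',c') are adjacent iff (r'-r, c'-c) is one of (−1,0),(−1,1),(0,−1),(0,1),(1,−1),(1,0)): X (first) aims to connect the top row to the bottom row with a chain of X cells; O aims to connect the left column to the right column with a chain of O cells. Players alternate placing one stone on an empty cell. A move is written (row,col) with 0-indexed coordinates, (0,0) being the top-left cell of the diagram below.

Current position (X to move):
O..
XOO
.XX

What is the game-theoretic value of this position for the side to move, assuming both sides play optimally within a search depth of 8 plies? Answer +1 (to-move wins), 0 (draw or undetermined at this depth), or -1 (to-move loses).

value(O../XOO/.XX, X) = -1

p1 X@[O../XOO/.XX]: (0,1)[OX./XOO/.XX]-1* (0,2)[O.X/XOO/.XX]-1 (2,0)[O../XOO/XXX]-1
p2 O@[OX./XOO/.XX]: (0,2)[OXO/XOO/.XX]-1 (2,0)[OX./XOO/OXX]+1*
p3 X@[OX./XOO/OXX] terminal -1; root [O../XOO/.XX] d8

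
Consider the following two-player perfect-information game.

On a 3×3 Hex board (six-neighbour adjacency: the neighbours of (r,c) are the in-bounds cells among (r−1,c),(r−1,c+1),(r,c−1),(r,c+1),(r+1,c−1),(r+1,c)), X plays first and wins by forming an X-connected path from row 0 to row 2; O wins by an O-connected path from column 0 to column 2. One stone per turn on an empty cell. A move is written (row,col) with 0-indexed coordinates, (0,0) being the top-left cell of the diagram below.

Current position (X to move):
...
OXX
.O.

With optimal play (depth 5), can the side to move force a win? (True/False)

X winning at [.../OXX/.O.]: True

[.../OXX/.O.] X move#1: (0,0):+1/X../OXX/.O.*, (0,1):+1/.X./OXX/.O., (0,2):+1/..X/OXX/.O., (2,0):+1/.../OXX/XO., (2,2):+1/.../OXX/.OX
[X../OXX/.O.] O move#2: (0,1):-1/XO./OXX/.O.*, (0,2):-1/X.O/OXX/.O., (2,0):-1/X../OXX/OO., (2,2):-1/X../OXX/.OO
[XO./OXX/.O.] X move#3: (0,2):+1/XOX/OXX/.O.*, (2,0):-1/XO./OXX/XO., (2,2):-1/XO./OXX/.OX
[XOX/OXX/.O.] O move#4: (2,0):-1/XOX/OXX/OO.*, (2,2):-1/XOX/OXX/.OO
[XOX/OXX/OO.] X move#5: (2,2):+1/XOX/OXX/OOX*
[XOX/OXX/OOX] end (terminal -1, O#6); searched .../OXX/.O. to 5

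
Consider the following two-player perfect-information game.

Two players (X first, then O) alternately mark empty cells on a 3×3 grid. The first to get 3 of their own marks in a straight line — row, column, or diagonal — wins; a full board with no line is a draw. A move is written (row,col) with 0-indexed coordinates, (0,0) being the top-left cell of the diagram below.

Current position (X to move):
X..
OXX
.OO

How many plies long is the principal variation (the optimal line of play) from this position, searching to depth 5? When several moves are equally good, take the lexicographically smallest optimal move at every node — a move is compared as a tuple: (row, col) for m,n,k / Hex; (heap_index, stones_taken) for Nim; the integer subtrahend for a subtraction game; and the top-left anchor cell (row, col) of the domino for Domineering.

PV length from [X../OXX/.OO]: 3 plies

[X../OXX/.OO] X move#1: (0,1):-1/XX./OXX/.OO, (0,2):-1/X.X/OXX/.OO, (2,0):+0/X../OXX/XOO*
[X../OXX/XOO] O move#2: (0,1):-1/XO./OXX/XOO, (0,2):+0/X.O/OXX/XOO*
[X.O/OXX/XOO] X move#3: (0,1):+0/XXO/OXX/XOO*
[XXO/OXX/XOO] end (terminal +0, O#4); searched X../OXX/.OO to 5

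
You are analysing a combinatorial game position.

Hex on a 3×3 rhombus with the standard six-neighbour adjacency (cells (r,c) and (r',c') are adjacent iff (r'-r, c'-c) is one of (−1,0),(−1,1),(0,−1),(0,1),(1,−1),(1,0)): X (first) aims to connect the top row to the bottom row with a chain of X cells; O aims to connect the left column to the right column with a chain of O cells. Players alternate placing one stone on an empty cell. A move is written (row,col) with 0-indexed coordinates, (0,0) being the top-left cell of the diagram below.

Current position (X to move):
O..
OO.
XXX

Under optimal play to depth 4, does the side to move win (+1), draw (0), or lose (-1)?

value(O../OO./XXX, X) = -1

ply 1, X at O../OO./XXX | (0,1)=-1→OX./OO./XXX*; (0,2)=-1→O.X/OO./XXX; (1,2)=-1→O../OOX/XXX
ply 2, O at OX./OO./XXX | (0,2)=+1→OXO/OO./XXX*; (1,2)=+1→OX./OOO/XXX
ply 3: OXO/OO./XXX is terminal -1 (X); from O../OO./XXX depth 4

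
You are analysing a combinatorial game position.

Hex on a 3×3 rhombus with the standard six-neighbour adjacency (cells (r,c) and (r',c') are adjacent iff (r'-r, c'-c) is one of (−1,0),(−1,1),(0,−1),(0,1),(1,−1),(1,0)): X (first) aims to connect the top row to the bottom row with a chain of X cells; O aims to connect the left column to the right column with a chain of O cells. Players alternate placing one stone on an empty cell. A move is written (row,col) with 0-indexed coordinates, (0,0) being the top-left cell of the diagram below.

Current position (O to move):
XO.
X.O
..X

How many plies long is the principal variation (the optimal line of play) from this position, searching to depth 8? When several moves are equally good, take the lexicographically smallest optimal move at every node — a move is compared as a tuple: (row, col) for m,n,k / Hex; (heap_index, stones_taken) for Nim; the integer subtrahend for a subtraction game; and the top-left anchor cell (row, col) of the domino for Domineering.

PV length from [XO./X.O/..X]: 3 plies

p1 O@[XO./X.O/..X]: (0,2)[XOO/X.O/..X]-1 (1,1)[XO./XOO/..X]-1 (2,0)[XO./X.O/O.X]+1* (2,1)[XO./X.O/.OX]-1
p2 X@[XO./X.O/O.X]: (0,2)[XOX/X.O/O.X]-1* (1,1)[XO./XXO/O.X]-1 (2,1)[XO./X.O/OXX]-1
p3 O@[XOX/X.O/O.X]: (1,1)[XOX/XOO/O.X]+1* (2,1)[XOX/X.O/OOX]+1
p4 X@[XOX/XOO/O.X] terminal -1; root [XO./X.O/..X] d8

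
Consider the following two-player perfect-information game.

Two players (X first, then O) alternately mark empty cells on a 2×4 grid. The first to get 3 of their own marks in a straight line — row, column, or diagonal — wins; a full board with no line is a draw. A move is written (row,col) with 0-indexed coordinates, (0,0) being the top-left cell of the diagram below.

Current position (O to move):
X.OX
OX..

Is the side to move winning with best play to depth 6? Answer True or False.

[X.OX/OX..] O move#1: (0,1):+0/XOOX/OX..*, (1,2):+0/X.OX/OXO., (1,3):+0/X.OX/OX.O
[XOOX/OX..] X move#2: (1,2):+0/XOOX/OXX.*, (1,3):+0/XOOX/OX.X
[XOOX/OXX.] O move#3: (1,3):+0/XOOX/OXXO*
[XOOX/OXXO] end (terminal +0, X#4); searched X.OX/OX.. to 6

O winning at [X.OX/OX..]: False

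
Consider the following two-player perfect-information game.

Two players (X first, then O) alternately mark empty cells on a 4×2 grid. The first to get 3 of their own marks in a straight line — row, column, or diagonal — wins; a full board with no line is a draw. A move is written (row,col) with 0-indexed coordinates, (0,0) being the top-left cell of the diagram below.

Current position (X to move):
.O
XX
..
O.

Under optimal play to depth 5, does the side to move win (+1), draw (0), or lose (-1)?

ply 1, X at .O/XX/../O. | (0,0)=+0→XO/XX/../O.*; (2,0)=+0→.O/XX/X./O.; (2,1)=+0→.O/XX/.X/O.; (3,1)=+0→.O/XX/../OX
ply 2, O at XO/XX/../O. | (2,0)=+0→XO/XX/O./O.*; (2,1)=-1→XO/XX/.O/O.; (3,1)=-1→XO/XX/../OO
ply 3, X at XO/XX/O./O. | (2,1)=+0→XO/XX/OX/O.*; (3,1)=+0→XO/XX/O./OX
ply 4, O at XO/XX/OX/O. | (3,1)=+0→XO/XX/OX/OO*
ply 5: XO/XX/OX/OO is terminal +0 (X); from .O/XX/../O. depth 5

value(.O/XX/../O., X) = 0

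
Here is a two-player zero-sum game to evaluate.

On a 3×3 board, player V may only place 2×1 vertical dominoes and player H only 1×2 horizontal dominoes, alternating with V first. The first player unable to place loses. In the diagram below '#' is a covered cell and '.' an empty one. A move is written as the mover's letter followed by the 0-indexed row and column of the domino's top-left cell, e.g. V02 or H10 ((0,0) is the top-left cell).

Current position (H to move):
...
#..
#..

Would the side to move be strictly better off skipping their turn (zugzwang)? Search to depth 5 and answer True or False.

zugzwang(.../#../#.., H) = False

[.../#../#..] H move#1: H00:-1/##./#../#.., H01:-1/.##/#../#.., H11:+1/.../###/#..*, H21:-1/.../#../###
[.../###/#..] end (terminal -1, V#2); searched .../#../#.. to 5
pass branch (V moves first from the same position):
  | [.../#../#..] V move#1: V01:+1/.#./##./#..*, V02:+1/..#/#.#/#.., V11:+1/.../##./##., V12:+1/.../#.#/#.#
  | [.#./##./#..] H move#2: H21:-1/.#./##./###*
  | [.#./##./###] V move#3: V02:+1/.##/###/###*
  | [.##/###/###] end (terminal -1, H#4); searched .../#../#.. to 5
H moving scores +1; H passing scores -1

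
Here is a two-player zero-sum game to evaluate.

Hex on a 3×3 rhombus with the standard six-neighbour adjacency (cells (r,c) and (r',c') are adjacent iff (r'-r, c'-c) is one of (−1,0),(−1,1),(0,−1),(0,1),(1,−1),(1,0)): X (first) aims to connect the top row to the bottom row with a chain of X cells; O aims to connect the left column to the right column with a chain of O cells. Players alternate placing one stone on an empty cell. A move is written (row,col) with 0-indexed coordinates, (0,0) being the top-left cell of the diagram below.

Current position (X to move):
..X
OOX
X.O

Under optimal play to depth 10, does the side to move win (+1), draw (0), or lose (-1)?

ply 1, X at ..X/OOX/X.O | (0,0)=-1→X.X/OOX/X.O; (0,1)=-1→.XX/OOX/X.O; (2,1)=+1→..X/OOX/XXO*
ply 2: ..X/OOX/XXO is terminal -1 (O); from ..X/OOX/X.O depth 10

value(..X/OOX/X.O, X) = +1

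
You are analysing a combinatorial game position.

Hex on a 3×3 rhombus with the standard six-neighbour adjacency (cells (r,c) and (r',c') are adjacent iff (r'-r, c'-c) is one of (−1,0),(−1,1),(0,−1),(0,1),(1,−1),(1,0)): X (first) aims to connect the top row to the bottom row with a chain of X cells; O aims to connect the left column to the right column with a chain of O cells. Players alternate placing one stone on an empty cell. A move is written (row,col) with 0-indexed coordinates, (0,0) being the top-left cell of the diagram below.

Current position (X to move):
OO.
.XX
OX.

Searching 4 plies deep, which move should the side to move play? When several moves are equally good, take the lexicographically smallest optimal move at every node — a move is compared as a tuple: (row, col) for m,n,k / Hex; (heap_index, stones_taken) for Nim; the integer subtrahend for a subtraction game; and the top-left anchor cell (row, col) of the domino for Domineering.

[OO./.XX/OX.] X move#1: (0,2):+1/OOX/.XX/OX.*, (1,0):-1/OO./XXX/OX., (2,2):-1/OO./.XX/OXX
[OOX/.XX/OX.] end (terminal -1, O#2); searched OO./.XX/OX. to 4

X's best at [OO./.XX/OX.]: (0,2)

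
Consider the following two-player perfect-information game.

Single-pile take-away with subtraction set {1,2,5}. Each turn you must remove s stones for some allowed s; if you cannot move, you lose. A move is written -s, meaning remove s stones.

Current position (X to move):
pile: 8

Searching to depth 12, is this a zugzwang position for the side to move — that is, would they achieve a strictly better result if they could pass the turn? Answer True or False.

zugzwang(8, X) = False

[8] X move#1: -1:-1/7, -2:+1/6*, -5:+1/3
[6] O move#2: -1:-1/5*, -2:-1/4, -5:-1/1
[5] X move#3: -1:-1/4, -2:+1/3*, -5:+1/0
[3] O move#4: -1:-1/2*, -2:-1/1
[2] X move#5: -1:-1/1, -2:+1/0*
[0] end (terminal -1, O#6); searched 8 to 12
if X skipped the turn, O would face:
~ [8] O move#1: -1:-1/7, -2:+1/6*, -5:+1/3
~ [6] X move#2: -1:-1/5*, -2:-1/4, -5:-1/1
~ [5] O move#3: -1:-1/4, -2:+1/3*, -5:+1/0
~ [3] X move#4: -1:-1/2*, -2:-1/1
~ [2] O move#5: -1:-1/1, -2:+1/0*
~ [0] end (terminal -1, X#6); searched 8 to 12
compare (X): move=+1 vs pass=-1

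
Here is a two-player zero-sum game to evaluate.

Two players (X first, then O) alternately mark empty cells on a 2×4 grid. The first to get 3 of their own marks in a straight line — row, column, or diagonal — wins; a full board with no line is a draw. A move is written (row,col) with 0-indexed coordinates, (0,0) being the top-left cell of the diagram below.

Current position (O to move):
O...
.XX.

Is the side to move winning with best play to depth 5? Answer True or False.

p1 O@[O.../.XX.]: (0,1)[OO../.XX.]-1* (0,2)[O.O./.XX.]-1 (0,3)[O..O/.XX.]-1 (1,0)[O.../OXX.]-1 (1,3)[O.../.XXO]-1
p2 X@[OO../.XX.]: (0,2)[OOX./.XX.]+1* (0,3)[OO.X/.XX.]-1 (1,0)[OO../XXX.]+1 (1,3)[OO../.XXX]+1
p3 O@[OOX./.XX.]: (0,3)[OOXO/.XX.]-1* (1,0)[OOX./OXX.]-1 (1,3)[OOX./.XXO]-1
p4 X@[OOXO/.XX.]: (1,0)[OOXO/XXX.]+1* (1,3)[OOXO/.XXX]+1
p5 O@[OOXO/XXX.] terminal -1; root [O.../.XX.] d5

O winning at [O.../.XX.]: False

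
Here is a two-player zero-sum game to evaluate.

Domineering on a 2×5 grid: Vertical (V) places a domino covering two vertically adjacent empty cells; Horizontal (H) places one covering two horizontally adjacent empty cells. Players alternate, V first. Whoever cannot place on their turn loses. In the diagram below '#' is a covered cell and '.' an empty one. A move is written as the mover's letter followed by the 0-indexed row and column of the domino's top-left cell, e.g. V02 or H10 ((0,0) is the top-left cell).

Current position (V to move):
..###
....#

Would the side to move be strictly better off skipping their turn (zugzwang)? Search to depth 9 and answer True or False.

zugzwang(..###/....#, V) = False

p1 V@[..###/....#]: V00[#.###/#...#]-1 V01[.####/.#..#]+1*
p2 H@[.####/.#..#]: H12[.####/.####]-1*
p3 V@[.####/.####]: V00[#####/#####]+1*
p4 H@[#####/#####] terminal -1; root [..###/....#] d9
if V skipped the turn, H would face:
~ p1 H@[..###/....#]: H00[#####/....#]+1* H10[..###/##..#]+1 H11[..###/.##.#]-1 H12[..###/..###]-1
~ p2 V@[#####/....#] terminal -1; root [..###/....#] d9
compare (V): move=+1 vs pass=-1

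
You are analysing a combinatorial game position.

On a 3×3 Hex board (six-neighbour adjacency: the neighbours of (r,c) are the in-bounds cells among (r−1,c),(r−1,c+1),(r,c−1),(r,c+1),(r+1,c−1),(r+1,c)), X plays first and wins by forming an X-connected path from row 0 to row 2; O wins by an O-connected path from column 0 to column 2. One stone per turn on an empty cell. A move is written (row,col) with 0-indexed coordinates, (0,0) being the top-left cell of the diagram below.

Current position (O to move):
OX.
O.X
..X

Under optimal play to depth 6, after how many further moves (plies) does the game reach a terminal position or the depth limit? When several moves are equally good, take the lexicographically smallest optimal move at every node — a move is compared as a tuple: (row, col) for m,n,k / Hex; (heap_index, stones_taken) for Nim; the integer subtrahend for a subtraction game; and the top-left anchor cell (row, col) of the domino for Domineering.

ply 1, O at OX./O.X/..X | (0,2)=-1→OXO/O.X/..X*; (1,1)=-1→OX./OOX/..X; (2,0)=-1→OX./O.X/O.X; (2,1)=-1→OX./O.X/.OX
ply 2, X at OXO/O.X/..X | (1,1)=+1→OXO/OXX/..X*; (2,0)=-1→OXO/O.X/X.X; (2,1)=-1→OXO/O.X/.XX
ply 3: OXO/OXX/..X is terminal -1 (O); from OX./O.X/..X depth 6

PV length from [OX./O.X/..X]: 2 plies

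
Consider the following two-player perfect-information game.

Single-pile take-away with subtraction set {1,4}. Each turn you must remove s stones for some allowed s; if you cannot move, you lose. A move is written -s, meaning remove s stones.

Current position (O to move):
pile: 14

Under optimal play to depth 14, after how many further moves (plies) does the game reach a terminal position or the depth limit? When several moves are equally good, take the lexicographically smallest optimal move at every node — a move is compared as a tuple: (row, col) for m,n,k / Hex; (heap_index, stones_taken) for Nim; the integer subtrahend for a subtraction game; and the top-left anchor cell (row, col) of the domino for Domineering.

PV length from [14]: 5 plies

p1 O@[14]: -1[13]-1 -4[10]+1*
p2 X@[10]: -1[9]-1* -4[6]-1
p3 O@[9]: -1[8]-1 -4[5]+1*
p4 X@[5]: -1[4]-1* -4[1]-1
p5 O@[4]: -1[3]-1 -4[0]+1*
p6 X@[0] terminal -1; root [14] d14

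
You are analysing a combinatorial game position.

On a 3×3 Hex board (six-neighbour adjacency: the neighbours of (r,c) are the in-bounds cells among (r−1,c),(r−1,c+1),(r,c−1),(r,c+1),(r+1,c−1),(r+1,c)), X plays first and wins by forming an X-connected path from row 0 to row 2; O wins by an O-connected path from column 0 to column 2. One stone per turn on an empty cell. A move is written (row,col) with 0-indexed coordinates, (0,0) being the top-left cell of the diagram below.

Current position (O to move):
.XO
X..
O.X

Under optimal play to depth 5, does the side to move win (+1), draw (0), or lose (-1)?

p1 O@[.XO/X../O.X]: (0,0)[OXO/X../O.X]-1 (1,1)[.XO/XO./O.X]+1* (1,2)[.XO/X.O/O.X]+1 (2,1)[.XO/X../OOX]+1
p2 X@[.XO/XO./O.X] terminal -1; root [.XO/X../O.X] d5

value(.XO/X../O.X, O) = +1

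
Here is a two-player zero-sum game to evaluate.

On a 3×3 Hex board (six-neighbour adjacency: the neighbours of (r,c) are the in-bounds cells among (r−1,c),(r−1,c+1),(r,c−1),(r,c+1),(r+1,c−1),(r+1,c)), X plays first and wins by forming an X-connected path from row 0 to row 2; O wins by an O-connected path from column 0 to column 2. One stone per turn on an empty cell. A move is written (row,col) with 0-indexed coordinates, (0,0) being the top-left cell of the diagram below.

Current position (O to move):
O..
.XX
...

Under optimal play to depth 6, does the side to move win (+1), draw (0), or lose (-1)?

p1 O@[O../.XX/...]: (0,1)[OO./.XX/...]-1* (0,2)[O.O/.XX/...]-1 (1,0)[O../OXX/...]-1 (2,0)[O../.XX/O..]-1 (2,1)[O../.XX/.O.]-1 (2,2)[O../.XX/..O]-1
p2 X@[OO./.XX/...]: (0,2)[OOX/.XX/...]+1* (1,0)[OO./XXX/...]-1 (2,0)[OO./.XX/X..]-1 (2,1)[OO./.XX/.X.]-1 (2,2)[OO./.XX/..X]-1
p3 O@[OOX/.XX/...]: (1,0)[OOX/OXX/...]-1* (2,0)[OOX/.XX/O..]-1 (2,1)[OOX/.XX/.O.]-1 (2,2)[OOX/.XX/..O]-1
p4 X@[OOX/OXX/...]: (2,0)[OOX/OXX/X..]+1* (2,1)[OOX/OXX/.X.]+1 (2,2)[OOX/OXX/..X]+1
p5 O@[OOX/OXX/X..] terminal -1; root [O../.XX/...] d6

value(O../.XX/..., O) = -1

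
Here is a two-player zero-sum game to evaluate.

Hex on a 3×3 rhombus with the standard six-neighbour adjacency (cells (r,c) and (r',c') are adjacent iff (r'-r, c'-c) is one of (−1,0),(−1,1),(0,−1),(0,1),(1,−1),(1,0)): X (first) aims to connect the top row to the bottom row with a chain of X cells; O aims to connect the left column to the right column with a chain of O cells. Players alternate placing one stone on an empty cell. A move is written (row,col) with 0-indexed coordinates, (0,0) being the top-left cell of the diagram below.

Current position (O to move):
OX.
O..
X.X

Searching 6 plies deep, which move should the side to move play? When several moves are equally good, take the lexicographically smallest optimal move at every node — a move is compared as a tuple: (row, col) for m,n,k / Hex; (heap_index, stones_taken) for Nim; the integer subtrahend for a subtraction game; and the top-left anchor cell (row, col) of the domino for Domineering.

[OX./O../X.X] O move#1: (0,2):-1/OXO/O../X.X, (1,1):+1/OX./OO./X.X*, (1,2):-1/OX./O.O/X.X, (2,1):-1/OX./O../XOX
[OX./OO./X.X] X move#2: (0,2):-1/OXX/OO./X.X*, (1,2):-1/OX./OOX/X.X, (2,1):-1/OX./OO./XXX
[OXX/OO./X.X] O move#3: (1,2):+1/OXX/OOO/X.X*, (2,1):-1/OXX/OO./XOX
[OXX/OOO/X.X] end (terminal -1, X#4); searched OX./O../X.X to 6

O's best at [OX./O../X.X]: (1,1)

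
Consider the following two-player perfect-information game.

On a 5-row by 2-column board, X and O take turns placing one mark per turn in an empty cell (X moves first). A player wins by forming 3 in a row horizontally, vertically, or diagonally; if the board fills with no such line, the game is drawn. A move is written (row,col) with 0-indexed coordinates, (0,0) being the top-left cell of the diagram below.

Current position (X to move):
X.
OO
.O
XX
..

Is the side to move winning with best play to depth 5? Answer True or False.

[X./OO/.O/XX/..] X move#1: (0,1):+0/XX/OO/.O/XX/..*, (2,0):-1/X./OO/XO/XX/.., (4,0):-1/X./OO/.O/XX/X., (4,1):-1/X./OO/.O/XX/.X
[XX/OO/.O/XX/..] O move#2: (2,0):+0/XX/OO/OO/XX/..*, (4,0):+0/XX/OO/.O/XX/O., (4,1):+0/XX/OO/.O/XX/.O
[XX/OO/OO/XX/..] X move#3: (4,0):+0/XX/OO/OO/XX/X.*, (4,1):+0/XX/OO/OO/XX/.X
[XX/OO/OO/XX/X.] O move#4: (4,1):+0/XX/OO/OO/XX/XO*
[XX/OO/OO/XX/XO] end (terminal +0, X#5); searched X./OO/.O/XX/.. to 5

X winning at [X./OO/.O/XX/..]: False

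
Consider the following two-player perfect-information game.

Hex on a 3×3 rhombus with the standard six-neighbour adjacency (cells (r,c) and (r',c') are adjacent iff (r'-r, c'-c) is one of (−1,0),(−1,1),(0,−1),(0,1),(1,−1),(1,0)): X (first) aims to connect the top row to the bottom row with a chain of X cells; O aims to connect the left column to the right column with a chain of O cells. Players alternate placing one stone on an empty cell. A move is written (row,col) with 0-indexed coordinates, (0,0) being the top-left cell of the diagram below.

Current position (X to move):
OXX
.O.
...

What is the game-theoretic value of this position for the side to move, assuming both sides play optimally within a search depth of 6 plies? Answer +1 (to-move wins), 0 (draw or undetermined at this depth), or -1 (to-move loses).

value(OXX/.O./..., X) = +1

ply 1, X at OXX/.O./... | (1,0)=+1→OXX/XO./...*; (1,2)=+1→OXX/.OX/...; (2,0)=+1→OXX/.O./X..; (2,1)=-1→OXX/.O./.X.; (2,2)=-1→OXX/.O./..X
ply 2, O at OXX/XO./... | (1,2)=-1→OXX/XOO/...*; (2,0)=-1→OXX/XO./O..; (2,1)=-1→OXX/XO./.O.; (2,2)=-1→OXX/XO./..O
ply 3, X at OXX/XOO/... | (2,0)=+1→OXX/XOO/X..*; (2,1)=-1→OXX/XOO/.X.; (2,2)=-1→OXX/XOO/..X
ply 4: OXX/XOO/X.. is terminal -1 (O); from OXX/.O./... depth 6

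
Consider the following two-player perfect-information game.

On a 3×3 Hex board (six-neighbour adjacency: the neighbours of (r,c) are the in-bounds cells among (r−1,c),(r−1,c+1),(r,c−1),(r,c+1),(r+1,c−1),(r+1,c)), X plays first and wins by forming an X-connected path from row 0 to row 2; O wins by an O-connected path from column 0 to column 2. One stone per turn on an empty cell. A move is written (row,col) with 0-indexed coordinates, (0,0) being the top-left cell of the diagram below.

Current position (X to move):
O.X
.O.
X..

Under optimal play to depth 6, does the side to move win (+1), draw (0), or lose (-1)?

[O.X/.O./X..] X move#1: (0,1):+1/OXX/.O./X..*, (1,0):+1/O.X/XO./X.., (1,2):+1/O.X/.OX/X.., (2,1):-1/O.X/.O./XX., (2,2):-1/O.X/.O./X.X
[OXX/.O./X..] O move#2: (1,0):-1/OXX/OO./X..*, (1,2):-1/OXX/.OO/X.., (2,1):-1/OXX/.O./XO., (2,2):-1/OXX/.O./X.O
[OXX/OO./X..] X move#3: (1,2):+1/OXX/OOX/X..*, (2,1):-1/OXX/OO./XX., (2,2):-1/OXX/OO./X.X
[OXX/OOX/X..] O move#4: (2,1):-1/OXX/OOX/XO.*, (2,2):-1/OXX/OOX/X.O
[OXX/OOX/XO.] X move#5: (2,2):+1/OXX/OOX/XOX*
[OXX/OOX/XOX] end (terminal -1, O#6); searched O.X/.O./X.. to 6

value(O.X/.O./X.., X) = +1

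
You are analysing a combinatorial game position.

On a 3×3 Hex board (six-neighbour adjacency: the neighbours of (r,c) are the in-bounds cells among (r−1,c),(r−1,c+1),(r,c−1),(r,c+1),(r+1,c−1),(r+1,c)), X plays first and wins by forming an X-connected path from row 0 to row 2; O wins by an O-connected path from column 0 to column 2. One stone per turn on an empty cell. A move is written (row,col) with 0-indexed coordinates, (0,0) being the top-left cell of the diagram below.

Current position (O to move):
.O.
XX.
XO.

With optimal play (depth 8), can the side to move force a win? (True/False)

ply 1, O at .O./XX./XO. | (0,0)=-1→OO./XX./XO.*; (0,2)=-1→.OO/XX./XO.; (1,2)=-1→.O./XXO/XO.; (2,2)=-1→.O./XX./XOO
ply 2, X at OO./XX./XO. | (0,2)=+1→OOX/XX./XO.*; (1,2)=-1→OO./XXX/XO.; (2,2)=-1→OO./XX./XOX
ply 3: OOX/XX./XO. is terminal -1 (O); from .O./XX./XO. depth 8

O winning at [.O./XX./XO.]: False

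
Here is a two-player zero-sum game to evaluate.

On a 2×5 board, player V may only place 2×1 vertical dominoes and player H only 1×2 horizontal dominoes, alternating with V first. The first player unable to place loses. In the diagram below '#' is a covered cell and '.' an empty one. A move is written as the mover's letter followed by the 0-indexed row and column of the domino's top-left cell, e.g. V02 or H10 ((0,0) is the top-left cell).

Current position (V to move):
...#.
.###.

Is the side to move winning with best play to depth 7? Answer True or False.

V winning at [...#./.###.]: True

p1 V@[...#./.###.]: V00[#..#./####.]+1* V04[...##/.####]-1
p2 H@[#..#./####.]: H01[####./####.]-1*
p3 V@[####./####.]: V04[#####/#####]+1*
p4 H@[#####/#####] terminal -1; root [...#./.###.] d7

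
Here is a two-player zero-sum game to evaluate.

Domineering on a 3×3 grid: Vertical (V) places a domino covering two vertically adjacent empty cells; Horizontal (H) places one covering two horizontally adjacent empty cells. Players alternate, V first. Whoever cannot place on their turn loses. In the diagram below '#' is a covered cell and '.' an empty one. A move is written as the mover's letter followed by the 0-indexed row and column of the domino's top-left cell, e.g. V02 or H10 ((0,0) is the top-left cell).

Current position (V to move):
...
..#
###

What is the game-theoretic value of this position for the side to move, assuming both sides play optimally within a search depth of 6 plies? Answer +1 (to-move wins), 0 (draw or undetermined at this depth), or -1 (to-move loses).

[.../..#/###] V move#1: V00:-1/#../#.#/###, V01:+1/.#./.##/###*
[.#./.##/###] end (terminal -1, H#2); searched .../..#/### to 6

value(.../..#/###, V) = +1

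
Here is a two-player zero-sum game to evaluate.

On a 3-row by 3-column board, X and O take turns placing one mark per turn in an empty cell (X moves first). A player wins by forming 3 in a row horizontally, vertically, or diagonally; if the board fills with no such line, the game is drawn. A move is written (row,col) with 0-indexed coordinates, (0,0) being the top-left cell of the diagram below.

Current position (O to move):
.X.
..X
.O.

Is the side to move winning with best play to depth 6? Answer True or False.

O winning at [.X./..X/.O.]: False

p1 O@[.X./..X/.O.]: (0,0)[OX./..X/.O.]+0* (0,2)[.XO/..X/.O.]+0 (1,0)[.X./O.X/.O.]-1 (1,1)[.X./.OX/.O.]-1 (2,0)[.X./..X/OO.]-1 (2,2)[.X./..X/.OO]-1
p2 X@[OX./..X/.O.]: (0,2)[OXX/..X/.O.]-1 (1,0)[OX./X.X/.O.]+0* (1,1)[OX./.XX/.O.]+0 (2,0)[OX./..X/XO.]+0 (2,2)[OX./..X/.OX]+0
p3 O@[OX./X.X/.O.]: (0,2)[OXO/X.X/.O.]-1 (1,1)[OX./XOX/.O.]+0* (2,0)[OX./X.X/OO.]-1 (2,2)[OX./X.X/.OO]-1
p4 X@[OX./XOX/.O.]: (0,2)[OXX/XOX/.O.]-1 (2,0)[OX./XOX/XO.]-1 (2,2)[OX./XOX/.OX]+0*
p5 O@[OX./XOX/.OX]: (0,2)[OXO/XOX/.OX]+0* (2,0)[OX./XOX/OOX]-1
p6 X@[OXO/XOX/.OX]: (2,0)[OXO/XOX/XOX]+0*
p7 O@[OXO/XOX/XOX] terminal +0; root [.X./..X/.O.] d6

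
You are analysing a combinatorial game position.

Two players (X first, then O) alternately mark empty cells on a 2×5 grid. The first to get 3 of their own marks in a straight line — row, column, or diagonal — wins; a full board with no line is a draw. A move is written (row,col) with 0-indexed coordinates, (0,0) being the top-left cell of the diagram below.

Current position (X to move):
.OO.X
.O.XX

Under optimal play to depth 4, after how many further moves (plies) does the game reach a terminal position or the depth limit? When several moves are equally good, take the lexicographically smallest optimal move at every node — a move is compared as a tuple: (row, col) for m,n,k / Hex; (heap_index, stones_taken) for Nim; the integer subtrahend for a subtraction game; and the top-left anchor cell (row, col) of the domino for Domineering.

p1 X@[.OO.X/.O.XX]: (0,0)[XOO.X/.O.XX]-1 (0,3)[.OOXX/.O.XX]-1 (1,0)[.OO.X/XO.XX]-1 (1,2)[.OO.X/.OXXX]+1*
p2 O@[.OO.X/.OXXX] terminal -1; root [.OO.X/.O.XX] d4

PV length from [.OO.X/.O.XX]: 1 ply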